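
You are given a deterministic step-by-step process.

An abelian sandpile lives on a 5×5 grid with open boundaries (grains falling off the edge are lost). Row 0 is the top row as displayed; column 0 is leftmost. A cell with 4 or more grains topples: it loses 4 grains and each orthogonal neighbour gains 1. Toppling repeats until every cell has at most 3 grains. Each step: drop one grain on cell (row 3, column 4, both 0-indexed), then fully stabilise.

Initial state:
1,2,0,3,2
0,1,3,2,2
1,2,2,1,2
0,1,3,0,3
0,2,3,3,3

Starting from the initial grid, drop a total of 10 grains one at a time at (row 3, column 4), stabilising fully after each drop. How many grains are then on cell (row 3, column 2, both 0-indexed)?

1

[0] 1,2,0,3,2
0,1,3,2,2
1,2,2,1,2
0,1,3,0,3
0,2,3,3,3
[1] 1,2,0,3,2
0,1,3,2,2
1,2,3,1,3
0,2,0,3,1
0,3,1,1,1
[2] 1,2,0,3,2
0,1,3,2,2
1,2,3,1,3
0,2,0,3,2
0,3,1,1,1
[3] 1,2,0,3,2
0,1,3,2,2
1,2,3,1,3
0,2,0,3,3
0,3,1,1,1
[4] 1,2,0,3,2
0,1,3,2,3
1,2,3,3,0
0,2,1,0,2
0,3,1,2,2
[5] 1,2,0,3,2
0,1,3,2,3
1,2,3,3,0
0,2,1,0,3
0,3,1,2,2
[6] 1,2,0,3,2
0,1,3,2,3
1,2,3,3,1
0,2,1,1,0
0,3,1,2,3
[7] 1,2,0,3,2
0,1,3,2,3
1,2,3,3,1
0,2,1,1,1
0,3,1,2,3
[8] 1,2,0,3,2
0,1,3,2,3
1,2,3,3,1
0,2,1,1,2
0,3,1,2,3
[9] 1,2,0,3,2
0,1,3,2,3
1,2,3,3,1
0,2,1,1,3
0,3,1,2,3
[10] 1,2,0,3,2
0,1,3,2,3
1,2,3,3,2
0,2,1,2,1
0,3,1,3,0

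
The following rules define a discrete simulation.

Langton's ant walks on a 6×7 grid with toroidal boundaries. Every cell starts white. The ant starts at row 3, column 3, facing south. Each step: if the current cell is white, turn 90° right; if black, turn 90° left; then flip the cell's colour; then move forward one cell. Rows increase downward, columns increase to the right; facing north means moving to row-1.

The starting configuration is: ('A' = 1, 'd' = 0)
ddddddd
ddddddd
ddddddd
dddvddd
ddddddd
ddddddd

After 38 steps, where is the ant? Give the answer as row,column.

0,4

step 0: ddddddd
ddddddd
ddddddd
dddvddd
ddddddd
ddddddd
step 1: ddddddd
ddddddd
ddddddd
dd<Addd
ddddddd
ddddddd
step 2: ddddddd
ddddddd
dd^dddd
ddAAddd
ddddddd
ddddddd
step 3: ddddddd
ddddddd
ddA>ddd
ddAAddd
ddddddd
ddddddd
step 4: ddddddd
ddddddd
ddAAddd
ddAvddd
ddddddd
ddddddd
step 5: ddddddd
ddddddd
ddAAddd
ddAd>dd
ddddddd
ddddddd
step 6: ddddddd
ddddddd
ddAAddd
ddAdAdd
ddddvdd
ddddddd
step 7: ddddddd
ddddddd
ddAAddd
ddAdAdd
ddd<Add
ddddddd
step 8: ddddddd
ddddddd
ddAAddd
ddA^Add
dddAAdd
ddddddd
step 9: ddddddd
ddddddd
ddAAddd
ddAA>dd
dddAAdd
ddddddd
step 10: ddddddd
ddddddd
ddAA^dd
ddAAddd
dddAAdd
ddddddd
step 11: ddddddd
ddddddd
ddAAA>d
ddAAddd
dddAAdd
ddddddd
step 12: ddddddd
ddddddd
ddAAAAd
ddAAdvd
dddAAdd
ddddddd
step 13: ddddddd
ddddddd
ddAAAAd
ddAA<Ad
dddAAdd
ddddddd
step 14: ddddddd
ddddddd
ddAA^Ad
ddAAAAd
dddAAdd
ddddddd
step 15: ddddddd
ddddddd
ddA<dAd
ddAAAAd
dddAAdd
ddddddd
step 16: ddddddd
ddddddd
ddAddAd
ddAvAAd
dddAAdd
ddddddd
step 17: ddddddd
ddddddd
ddAddAd
ddAd>Ad
dddAAdd
ddddddd
step 18: ddddddd
ddddddd
ddAd^Ad
ddAddAd
dddAAdd
ddddddd
step 19: ddddddd
ddddddd
ddAdA>d
ddAddAd
dddAAdd
ddddddd
step 20: ddddddd
ddddd^d
ddAdAdd
ddAddAd
dddAAdd
ddddddd
step 21: ddddddd
dddddA>
ddAdAdd
ddAddAd
dddAAdd
ddddddd
step 22: ddddddd
dddddAA
ddAdAdv
ddAddAd
dddAAdd
ddddddd
step 23: ddddddd
dddddAA
ddAdA<A
ddAddAd
dddAAdd
ddddddd
step 24: ddddddd
ddddd^A
ddAdAAA
ddAddAd
dddAAdd
ddddddd
step 25: ddddddd
dddd<dA
ddAdAAA
ddAddAd
dddAAdd
ddddddd
step 26: dddd^dd
ddddAdA
ddAdAAA
ddAddAd
dddAAdd
ddddddd
step 27: ddddA>d
ddddAdA
ddAdAAA
ddAddAd
dddAAdd
ddddddd
step 28: ddddAAd
ddddAvA
ddAdAAA
ddAddAd
dddAAdd
ddddddd
step 29: ddddAAd
dddd<AA
ddAdAAA
ddAddAd
dddAAdd
ddddddd
step 30: ddddAAd
dddddAA
ddAdvAA
ddAddAd
dddAAdd
ddddddd
step 31: ddddAAd
dddddAA
ddAdd>A
ddAddAd
dddAAdd
ddddddd
step 32: ddddAAd
ddddd^A
ddAdddA
ddAddAd
dddAAdd
ddddddd
step 33: ddddAAd
dddd<dA
ddAdddA
ddAddAd
dddAAdd
ddddddd
step 34: dddd^Ad
ddddAdA
ddAdddA
ddAddAd
dddAAdd
ddddddd
step 35: ddd<dAd
ddddAdA
ddAdddA
ddAddAd
dddAAdd
ddddddd
step 36: dddAdAd
ddddAdA
ddAdddA
ddAddAd
dddAAdd
ddd^ddd
step 37: dddAdAd
ddddAdA
ddAdddA
ddAddAd
dddAAdd
dddA>dd
step 38: dddAvAd
ddddAdA
ddAdddA
ddAddAd
dddAAdd
dddAAdd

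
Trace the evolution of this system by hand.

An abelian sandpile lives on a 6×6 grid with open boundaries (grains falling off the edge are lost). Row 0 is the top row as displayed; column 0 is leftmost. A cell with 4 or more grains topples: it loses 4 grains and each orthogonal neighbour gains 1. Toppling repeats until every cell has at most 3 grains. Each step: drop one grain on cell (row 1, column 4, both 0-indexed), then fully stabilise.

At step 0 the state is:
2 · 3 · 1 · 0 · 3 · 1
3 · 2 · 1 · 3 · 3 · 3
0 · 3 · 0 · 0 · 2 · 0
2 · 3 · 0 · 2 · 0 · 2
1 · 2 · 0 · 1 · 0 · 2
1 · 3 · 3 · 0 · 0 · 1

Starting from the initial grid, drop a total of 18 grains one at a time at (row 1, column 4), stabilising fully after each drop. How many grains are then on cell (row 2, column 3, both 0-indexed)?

2

gen 0: 2 · 3 · 1 · 0 · 3 · 1
3 · 2 · 1 · 3 · 3 · 3
0 · 3 · 0 · 0 · 2 · 0
2 · 3 · 0 · 2 · 0 · 2
1 · 2 · 0 · 1 · 0 · 2
1 · 3 · 3 · 0 · 0 · 1
gen 1: 2 · 3 · 1 · 2 · 0 · 3
3 · 2 · 2 · 0 · 3 · 0
0 · 3 · 0 · 1 · 3 · 1
2 · 3 · 0 · 2 · 0 · 2
1 · 2 · 0 · 1 · 0 · 2
1 · 3 · 3 · 0 · 0 · 1
gen 2: 2 · 3 · 1 · 2 · 1 · 3
3 · 2 · 2 · 1 · 1 · 1
0 · 3 · 0 · 2 · 0 · 2
2 · 3 · 0 · 2 · 1 · 2
1 · 2 · 0 · 1 · 0 · 2
1 · 3 · 3 · 0 · 0 · 1
gen 3: 2 · 3 · 1 · 2 · 1 · 3
3 · 2 · 2 · 1 · 2 · 1
0 · 3 · 0 · 2 · 0 · 2
2 · 3 · 0 · 2 · 1 · 2
1 · 2 · 0 · 1 · 0 · 2
1 · 3 · 3 · 0 · 0 · 1
gen 4: 2 · 3 · 1 · 2 · 1 · 3
3 · 2 · 2 · 1 · 3 · 1
0 · 3 · 0 · 2 · 0 · 2
2 · 3 · 0 · 2 · 1 · 2
1 · 2 · 0 · 1 · 0 · 2
1 · 3 · 3 · 0 · 0 · 1
gen 5: 2 · 3 · 1 · 2 · 2 · 3
3 · 2 · 2 · 2 · 0 · 2
0 · 3 · 0 · 2 · 1 · 2
2 · 3 · 0 · 2 · 1 · 2
1 · 2 · 0 · 1 · 0 · 2
1 · 3 · 3 · 0 · 0 · 1
gen 6: 2 · 3 · 1 · 2 · 2 · 3
3 · 2 · 2 · 2 · 1 · 2
0 · 3 · 0 · 2 · 1 · 2
2 · 3 · 0 · 2 · 1 · 2
1 · 2 · 0 · 1 · 0 · 2
1 · 3 · 3 · 0 · 0 · 1
gen 7: 2 · 3 · 1 · 2 · 2 · 3
3 · 2 · 2 · 2 · 2 · 2
0 · 3 · 0 · 2 · 1 · 2
2 · 3 · 0 · 2 · 1 · 2
1 · 2 · 0 · 1 · 0 · 2
1 · 3 · 3 · 0 · 0 · 1
gen 8: 2 · 3 · 1 · 2 · 2 · 3
3 · 2 · 2 · 2 · 3 · 2
0 · 3 · 0 · 2 · 1 · 2
2 · 3 · 0 · 2 · 1 · 2
1 · 2 · 0 · 1 · 0 · 2
1 · 3 · 3 · 0 · 0 · 1
gen 9: 2 · 3 · 1 · 2 · 3 · 3
3 · 2 · 2 · 3 · 0 · 3
0 · 3 · 0 · 2 · 2 · 2
2 · 3 · 0 · 2 · 1 · 2
1 · 2 · 0 · 1 · 0 · 2
1 · 3 · 3 · 0 · 0 · 1
gen 10: 2 · 3 · 1 · 2 · 3 · 3
3 · 2 · 2 · 3 · 1 · 3
0 · 3 · 0 · 2 · 2 · 2
2 · 3 · 0 · 2 · 1 · 2
1 · 2 · 0 · 1 · 0 · 2
1 · 3 · 3 · 0 · 0 · 1
gen 11: 2 · 3 · 1 · 2 · 3 · 3
3 · 2 · 2 · 3 · 2 · 3
0 · 3 · 0 · 2 · 2 · 2
2 · 3 · 0 · 2 · 1 · 2
1 · 2 · 0 · 1 · 0 · 2
1 · 3 · 3 · 0 · 0 · 1
gen 12: 2 · 3 · 1 · 2 · 3 · 3
3 · 2 · 2 · 3 · 3 · 3
0 · 3 · 0 · 2 · 2 · 2
2 · 3 · 0 · 2 · 1 · 2
1 · 2 · 0 · 1 · 0 · 2
1 · 3 · 3 · 0 · 0 · 1
gen 13: 2 · 3 · 2 · 0 · 2 · 1
3 · 2 · 3 · 1 · 3 · 1
0 · 3 · 0 · 3 · 3 · 3
2 · 3 · 0 · 2 · 1 · 2
1 · 2 · 0 · 1 · 0 · 2
1 · 3 · 3 · 0 · 0 · 1
gen 14: 2 · 3 · 2 · 0 · 3 · 1
3 · 2 · 3 · 3 · 1 · 3
0 · 3 · 1 · 0 · 2 · 0
2 · 3 · 0 · 3 · 2 · 3
1 · 2 · 0 · 1 · 0 · 2
1 · 3 · 3 · 0 · 0 · 1
gen 15: 2 · 3 · 2 · 0 · 3 · 1
3 · 2 · 3 · 3 · 2 · 3
0 · 3 · 1 · 0 · 2 · 0
2 · 3 · 0 · 3 · 2 · 3
1 · 2 · 0 · 1 · 0 · 2
1 · 3 · 3 · 0 · 0 · 1
gen 16: 2 · 3 · 2 · 0 · 3 · 1
3 · 2 · 3 · 3 · 3 · 3
0 · 3 · 1 · 0 · 2 · 0
2 · 3 · 0 · 3 · 2 · 3
1 · 2 · 0 · 1 · 0 · 2
1 · 3 · 3 · 0 · 0 · 1
gen 17: 2 · 3 · 3 · 2 · 0 · 3
3 · 3 · 0 · 1 · 3 · 0
0 · 3 · 2 · 1 · 3 · 1
2 · 3 · 0 · 3 · 2 · 3
1 · 2 · 0 · 1 · 0 · 2
1 · 3 · 3 · 0 · 0 · 1
gen 18: 2 · 3 · 3 · 2 · 1 · 3
3 · 3 · 0 · 2 · 1 · 1
0 · 3 · 2 · 2 · 0 · 2
2 · 3 · 0 · 3 · 3 · 3
1 · 2 · 0 · 1 · 0 · 2
1 · 3 · 3 · 0 · 0 · 1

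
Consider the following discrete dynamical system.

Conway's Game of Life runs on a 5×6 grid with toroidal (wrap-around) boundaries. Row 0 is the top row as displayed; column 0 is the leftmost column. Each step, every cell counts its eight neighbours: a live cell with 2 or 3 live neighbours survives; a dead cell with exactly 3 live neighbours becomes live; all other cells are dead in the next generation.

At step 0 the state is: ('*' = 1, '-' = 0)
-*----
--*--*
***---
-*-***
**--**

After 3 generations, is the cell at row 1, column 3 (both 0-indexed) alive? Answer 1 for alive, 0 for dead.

0

0) -*----
--*--*
***---
-*-***
**--**
1) -**-*-
--*---
------
---*--
-*-*--
2) -*----
-***--
------
--*---
-*-**-
3) **--*-
-**---
-*-*--
--**--
-*-*--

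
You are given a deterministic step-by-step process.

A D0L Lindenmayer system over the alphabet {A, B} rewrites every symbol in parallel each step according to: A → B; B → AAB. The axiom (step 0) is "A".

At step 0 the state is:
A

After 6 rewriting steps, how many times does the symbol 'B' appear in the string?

[0] A
[1] B
[2] AAB
[3] BBAAB
[4] AABAABBBAAB
[5] BBAABBBAABAABAABBBAAB
[6] AABAABBBAABAABAABBBAABBBAABBBAABAABAABBBAAB

21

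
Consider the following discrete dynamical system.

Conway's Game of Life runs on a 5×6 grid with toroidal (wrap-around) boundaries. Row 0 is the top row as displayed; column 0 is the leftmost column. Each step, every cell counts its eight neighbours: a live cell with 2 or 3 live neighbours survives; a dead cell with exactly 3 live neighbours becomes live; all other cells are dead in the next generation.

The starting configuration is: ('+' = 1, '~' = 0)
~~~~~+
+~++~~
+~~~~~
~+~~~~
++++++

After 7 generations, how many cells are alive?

0) ~~~~~+
+~++~~
+~~~~~
~+~~~~
++++++
1) ~~~~~~
++~~~+
+~+~~~
~~~++~
~+++++
2) ~~~+~~
++~~~+
+~+++~
+~~~~~
~~+~~+
3) ~++~++
++~~~+
~~+++~
+~+~+~
~~~~~~
4) ~++~++
~~~~~~
~~+~+~
~++~++
+~+~+~
5) +++~++
~++~++
~++~++
+~+~+~
~~~~~~
6) ~~+~+~
~~~~~~
~~~~~~
+~+~+~
~~+~+~
7) ~~~~~~
~~~~~~
~~~~~~
~+~~~+
~~+~+~

4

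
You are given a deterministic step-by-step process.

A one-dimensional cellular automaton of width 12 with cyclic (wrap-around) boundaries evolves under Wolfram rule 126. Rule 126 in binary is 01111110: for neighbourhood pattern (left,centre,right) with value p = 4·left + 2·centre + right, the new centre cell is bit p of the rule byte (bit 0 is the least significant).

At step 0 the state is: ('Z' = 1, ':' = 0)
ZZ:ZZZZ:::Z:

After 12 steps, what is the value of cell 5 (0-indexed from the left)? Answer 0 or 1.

1

t=0: ZZ:ZZZZ:::Z:
t=1: ZZZZ::ZZ:ZZZ
t=2: :::ZZZZZZZ::
t=3: ::ZZ:::::ZZ:
t=4: :ZZZZ:::ZZZZ
t=5: ZZ::ZZ:ZZ::Z
t=6: :ZZZZZZZZZZZ
t=7: ZZ:::::::::Z
t=8: :ZZ:::::::ZZ
t=9: ZZZZ:::::ZZZ
t=10: :::ZZ:::ZZ::
t=11: ::ZZZZ:ZZZZ:
t=12: :ZZ::ZZZ::ZZ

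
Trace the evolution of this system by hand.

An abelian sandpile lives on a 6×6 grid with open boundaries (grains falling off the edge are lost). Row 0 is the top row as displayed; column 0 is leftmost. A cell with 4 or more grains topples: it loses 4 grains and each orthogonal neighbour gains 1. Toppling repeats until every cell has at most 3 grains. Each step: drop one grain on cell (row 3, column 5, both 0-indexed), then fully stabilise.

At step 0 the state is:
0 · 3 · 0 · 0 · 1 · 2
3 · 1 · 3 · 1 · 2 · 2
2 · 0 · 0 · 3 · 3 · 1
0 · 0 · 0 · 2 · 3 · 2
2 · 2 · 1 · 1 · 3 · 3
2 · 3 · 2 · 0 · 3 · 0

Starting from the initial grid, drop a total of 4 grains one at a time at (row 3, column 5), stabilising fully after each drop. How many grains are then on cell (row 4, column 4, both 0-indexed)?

gen 0: 0 · 3 · 0 · 0 · 1 · 2
3 · 1 · 3 · 1 · 2 · 2
2 · 0 · 0 · 3 · 3 · 1
0 · 0 · 0 · 2 · 3 · 2
2 · 2 · 1 · 1 · 3 · 3
2 · 3 · 2 · 0 · 3 · 0
gen 1: 0 · 3 · 0 · 0 · 1 · 2
3 · 1 · 3 · 1 · 2 · 2
2 · 0 · 0 · 3 · 3 · 1
0 · 0 · 0 · 2 · 3 · 3
2 · 2 · 1 · 1 · 3 · 3
2 · 3 · 2 · 0 · 3 · 0
gen 2: 0 · 3 · 0 · 0 · 1 · 2
3 · 1 · 3 · 2 · 3 · 2
2 · 0 · 1 · 1 · 1 · 3
0 · 0 · 1 · 0 · 3 · 2
2 · 2 · 1 · 3 · 2 · 1
2 · 3 · 2 · 1 · 0 · 2
gen 3: 0 · 3 · 0 · 0 · 1 · 2
3 · 1 · 3 · 2 · 3 · 2
2 · 0 · 1 · 1 · 1 · 3
0 · 0 · 1 · 0 · 3 · 3
2 · 2 · 1 · 3 · 2 · 1
2 · 3 · 2 · 1 · 0 · 2
gen 4: 0 · 3 · 0 · 0 · 1 · 2
3 · 1 · 3 · 2 · 3 · 3
2 · 0 · 1 · 1 · 3 · 0
0 · 0 · 1 · 1 · 0 · 2
2 · 2 · 1 · 3 · 3 · 2
2 · 3 · 2 · 1 · 0 · 2

3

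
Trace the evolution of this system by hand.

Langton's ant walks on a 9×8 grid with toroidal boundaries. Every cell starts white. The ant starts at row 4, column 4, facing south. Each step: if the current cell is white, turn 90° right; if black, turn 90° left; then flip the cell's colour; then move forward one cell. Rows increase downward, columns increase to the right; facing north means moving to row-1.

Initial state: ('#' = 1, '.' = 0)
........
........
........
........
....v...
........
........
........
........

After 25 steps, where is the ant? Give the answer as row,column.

2,5

0) ........
........
........
........
....v...
........
........
........
........
1) ........
........
........
........
...<#...
........
........
........
........
2) ........
........
........
...^....
...##...
........
........
........
........
3) ........
........
........
...#>...
...##...
........
........
........
........
4) ........
........
........
...##...
...#v...
........
........
........
........
5) ........
........
........
...##...
...#.>..
........
........
........
........
6) ........
........
........
...##...
...#.#..
.....v..
........
........
........
7) ........
........
........
...##...
...#.#..
....<#..
........
........
........
8) ........
........
........
...##...
...#^#..
....##..
........
........
........
9) ........
........
........
...##...
...##>..
....##..
........
........
........
10) ........
........
........
...##^..
...##...
....##..
........
........
........
11) ........
........
........
...###>.
...##...
....##..
........
........
........
12) ........
........
........
...####.
...##.v.
....##..
........
........
........
13) ........
........
........
...####.
...##<#.
....##..
........
........
........
14) ........
........
........
...##^#.
...####.
....##..
........
........
........
15) ........
........
........
...#<.#.
...####.
....##..
........
........
........
16) ........
........
........
...#..#.
...#v##.
....##..
........
........
........
17) ........
........
........
...#..#.
...#.>#.
....##..
........
........
........
18) ........
........
........
...#.^#.
...#..#.
....##..
........
........
........
19) ........
........
........
...#.#>.
...#..#.
....##..
........
........
........
20) ........
........
......^.
...#.#..
...#..#.
....##..
........
........
........
21) ........
........
......#>
...#.#..
...#..#.
....##..
........
........
........
22) ........
........
......##
...#.#.v
...#..#.
....##..
........
........
........
23) ........
........
......##
...#.#<#
...#..#.
....##..
........
........
........
24) ........
........
......^#
...#.###
...#..#.
....##..
........
........
........
25) ........
........
.....<.#
...#.###
...#..#.
....##..
........
........
........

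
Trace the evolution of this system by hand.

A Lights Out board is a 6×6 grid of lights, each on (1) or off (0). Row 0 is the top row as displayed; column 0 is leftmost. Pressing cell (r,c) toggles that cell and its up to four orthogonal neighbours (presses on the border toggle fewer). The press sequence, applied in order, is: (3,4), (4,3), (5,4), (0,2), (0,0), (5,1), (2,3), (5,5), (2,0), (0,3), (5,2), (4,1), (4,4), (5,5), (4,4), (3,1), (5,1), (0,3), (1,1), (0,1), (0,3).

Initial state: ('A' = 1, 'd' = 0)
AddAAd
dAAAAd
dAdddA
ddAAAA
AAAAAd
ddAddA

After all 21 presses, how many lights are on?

15

gen 0: AddAAd
dAAAAd
dAdddA
ddAAAA
AAAAAd
ddAddA
gen 1: AddAAd
dAAAAd
dAddAA
ddAddd
AAAAdd
ddAddA
gen 2: AddAAd
dAAAAd
dAddAA
ddAAdd
AAddAd
ddAAdA
gen 3: AddAAd
dAAAAd
dAddAA
ddAAdd
AAdddd
ddAdAd
gen 4: AAAdAd
dAdAAd
dAddAA
ddAAdd
AAdddd
ddAdAd
gen 5: ddAdAd
AAdAAd
dAddAA
ddAAdd
AAdddd
ddAdAd
gen 6: ddAdAd
AAdAAd
dAddAA
ddAAdd
Addddd
AAddAd
gen 7: ddAdAd
AAddAd
dAAAdA
ddAddd
Addddd
AAddAd
gen 8: ddAdAd
AAddAd
dAAAdA
ddAddd
AddddA
AAdddA
gen 9: ddAdAd
dAddAd
AdAAdA
AdAddd
AddddA
AAdddA
gen 10: dddAdd
dAdAAd
AdAAdA
AdAddd
AddddA
AAdddA
gen 11: dddAdd
dAdAAd
AdAAdA
AdAddd
AdAddA
AdAAdA
gen 12: dddAdd
dAdAAd
AdAAdA
AAAddd
dAdddA
AAAAdA
gen 13: dddAdd
dAdAAd
AdAAdA
AAAdAd
dAdAAd
AAAAAA
gen 14: dddAdd
dAdAAd
AdAAdA
AAAdAd
dAdAAA
AAAAdd
gen 15: dddAdd
dAdAAd
AdAAdA
AAAddd
dAdddd
AAAAAd
gen 16: dddAdd
dAdAAd
AAAAdA
dddddd
dddddd
AAAAAd
gen 17: dddAdd
dAdAAd
AAAAdA
dddddd
dAdddd
dddAAd
gen 18: ddAdAd
dAddAd
AAAAdA
dddddd
dAdddd
dddAAd
gen 19: dAAdAd
AdAdAd
AdAAdA
dddddd
dAdddd
dddAAd
gen 20: AdddAd
AAAdAd
AdAAdA
dddddd
dAdddd
dddAAd
gen 21: AdAAdd
AAAAAd
AdAAdA
dddddd
dAdddd
dddAAd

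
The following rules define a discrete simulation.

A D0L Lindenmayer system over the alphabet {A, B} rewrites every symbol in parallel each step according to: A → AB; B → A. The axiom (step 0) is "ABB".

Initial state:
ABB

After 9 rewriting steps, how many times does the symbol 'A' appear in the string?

123

k=0  ABB
k=1  ABAA
k=2  ABAABAB
k=3  ABAABABAABA
k=4  ABAABABAABAABABAAB
k=5  ABAABABAABAABABAABABAABAABABA
k=6  ABAABABAABAABABAABABAABAABABAABAABABAABABAABAAB
k=7  ABAABABAABAABABAABABAABAABABAABAABABAABABAABAABABAABABAABAABABAABAABABAABABA
k=8  ABAABABAABAABABAABABAABAABABAABAABABAABABAABAABABAABABAABA…AABABAABABAABAABABAABAABABAABABAABAABABAABABAABAABABAABAAB  (len 123)
k=9  ABAABABAABAABABAABABAABAABABAABAABABAABABAABAABABAABABAABA…ABAABAABABAABAABABAABABAABAABABAABAABABAABABAABAABABAABABA  (len 199)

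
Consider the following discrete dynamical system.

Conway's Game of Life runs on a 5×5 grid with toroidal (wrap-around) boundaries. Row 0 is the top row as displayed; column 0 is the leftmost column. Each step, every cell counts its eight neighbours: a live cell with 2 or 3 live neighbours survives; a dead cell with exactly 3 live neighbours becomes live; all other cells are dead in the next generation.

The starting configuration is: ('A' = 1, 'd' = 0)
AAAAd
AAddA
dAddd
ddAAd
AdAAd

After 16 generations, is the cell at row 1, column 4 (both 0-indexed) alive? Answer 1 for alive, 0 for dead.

0

[0] AAAAd
AAddA
dAddd
ddAAd
AdAAd
[1] ddddd
dddAA
dAdAA
dddAA
Adddd
[2] ddddA
AdAAA
ddddd
ddAAd
ddddA
[3] ddddd
AddAA
dAddd
dddAd
ddddA
[4] AddAd
AdddA
AdAAd
ddddd
ddddd
[5] Adddd
AdAdd
AAdAd
ddddd
ddddd
[6] dAddd
AdAdd
AAAdA
ddddd
ddddd
[7] dAddd
ddAAA
AdAAA
AAddd
ddddd
[8] ddAAd
ddddd
ddddd
AAAAd
AAddd
[9] dAAdd
ddddd
dAAdd
AdAdA
Adddd
[10] dAddd
ddddd
AAAAd
AdAAA
AdAAA
[11] AAAAA
Adddd
Adddd
ddddd
ddddd
[12] AAAAA
ddAAd
ddddd
ddddd
AAAAA
[13] ddddd
Adddd
ddddd
AAAAA
ddddd
[14] ddddd
ddddd
ddAAd
AAAAA
AAAAA
[15] AAAAA
ddddd
Adddd
ddddd
ddddd
[16] AAAAA
ddAAd
ddddd
ddddd
AAAAA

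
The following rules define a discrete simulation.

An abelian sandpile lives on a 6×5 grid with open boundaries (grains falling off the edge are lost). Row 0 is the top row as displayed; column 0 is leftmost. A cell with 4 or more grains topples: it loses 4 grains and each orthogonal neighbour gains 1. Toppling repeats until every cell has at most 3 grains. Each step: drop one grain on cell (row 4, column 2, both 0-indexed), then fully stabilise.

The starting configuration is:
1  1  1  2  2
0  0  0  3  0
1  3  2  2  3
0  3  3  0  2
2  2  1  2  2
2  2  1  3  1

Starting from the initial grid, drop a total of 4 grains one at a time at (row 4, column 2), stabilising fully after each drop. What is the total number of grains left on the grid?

51

t=0: 1  1  1  2  2
0  0  0  3  0
1  3  2  2  3
0  3  3  0  2
2  2  1  2  2
2  2  1  3  1
t=1: 1  1  1  2  2
0  0  0  3  0
1  3  2  2  3
0  3  3  0  2
2  2  2  2  2
2  2  1  3  1
t=2: 1  1  1  2  2
0  0  0  3  0
1  3  2  2  3
0  3  3  0  2
2  2  3  2  2
2  2  1  3  1
t=3: 1  1  1  2  2
0  1  1  3  0
2  1  0  3  3
1  2  2  1  2
3  0  2  3  2
2  3  2  3  1
t=4: 1  1  1  2  2
0  1  1  3  0
2  1  0  3  3
1  2  2  1  2
3  0  3  3  2
2  3  2  3  1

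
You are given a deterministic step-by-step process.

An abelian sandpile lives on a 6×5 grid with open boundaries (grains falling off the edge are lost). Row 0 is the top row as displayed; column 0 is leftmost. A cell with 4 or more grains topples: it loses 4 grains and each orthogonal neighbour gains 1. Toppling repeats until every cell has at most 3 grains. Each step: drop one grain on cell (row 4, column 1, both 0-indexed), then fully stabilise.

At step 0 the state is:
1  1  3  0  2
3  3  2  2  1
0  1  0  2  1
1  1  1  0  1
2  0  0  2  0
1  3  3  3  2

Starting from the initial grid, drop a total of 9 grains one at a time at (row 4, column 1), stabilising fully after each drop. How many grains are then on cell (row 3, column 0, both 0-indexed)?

2

t=0: 1  1  3  0  2
3  3  2  2  1
0  1  0  2  1
1  1  1  0  1
2  0  0  2  0
1  3  3  3  2
t=1: 1  1  3  0  2
3  3  2  2  1
0  1  0  2  1
1  1  1  0  1
2  1  0  2  0
1  3  3  3  2
t=2: 1  1  3  0  2
3  3  2  2  1
0  1  0  2  1
1  1  1  0  1
2  2  0  2  0
1  3  3  3  2
t=3: 1  1  3  0  2
3  3  2  2  1
0  1  0  2  1
1  1  1  0  1
2  3  0  2  0
1  3  3  3  2
t=4: 1  1  3  0  2
3  3  2  2  1
0  1  0  2  1
1  2  1  0  1
3  1  2  3  0
2  1  1  0  3
t=5: 1  1  3  0  2
3  3  2  2  1
0  1  0  2  1
1  2  1  0  1
3  2  2  3  0
2  1  1  0  3
t=6: 1  1  3  0  2
3  3  2  2  1
0  1  0  2  1
1  2  1  0  1
3  3  2  3  0
2  1  1  0  3
t=7: 1  1  3  0  2
3  3  2  2  1
0  1  0  2  1
2  3  1  0  1
0  1  3  3  0
3  2  1  0  3
t=8: 1  1  3  0  2
3  3  2  2  1
0  1  0  2  1
2  3  1  0  1
0  2  3  3  0
3  2  1  0  3
t=9: 1  1  3  0  2
3  3  2  2  1
0  1  0  2  1
2  3  1  0  1
0  3  3  3  0
3  2  1  0  3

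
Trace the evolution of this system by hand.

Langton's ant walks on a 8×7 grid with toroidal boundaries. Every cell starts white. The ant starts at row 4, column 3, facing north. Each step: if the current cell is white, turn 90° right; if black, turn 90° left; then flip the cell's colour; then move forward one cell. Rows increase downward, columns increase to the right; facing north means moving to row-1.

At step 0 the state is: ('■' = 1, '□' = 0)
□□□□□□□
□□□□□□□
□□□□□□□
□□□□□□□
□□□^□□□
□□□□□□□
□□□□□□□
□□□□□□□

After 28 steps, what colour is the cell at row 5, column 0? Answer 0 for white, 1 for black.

0) □□□□□□□
□□□□□□□
□□□□□□□
□□□□□□□
□□□^□□□
□□□□□□□
□□□□□□□
□□□□□□□
1) □□□□□□□
□□□□□□□
□□□□□□□
□□□□□□□
□□□■>□□
□□□□□□□
□□□□□□□
□□□□□□□
2) □□□□□□□
□□□□□□□
□□□□□□□
□□□□□□□
□□□■■□□
□□□□v□□
□□□□□□□
□□□□□□□
3) □□□□□□□
□□□□□□□
□□□□□□□
□□□□□□□
□□□■■□□
□□□<■□□
□□□□□□□
□□□□□□□
4) □□□□□□□
□□□□□□□
□□□□□□□
□□□□□□□
□□□^■□□
□□□■■□□
□□□□□□□
□□□□□□□
5) □□□□□□□
□□□□□□□
□□□□□□□
□□□□□□□
□□<□■□□
□□□■■□□
□□□□□□□
□□□□□□□
6) □□□□□□□
□□□□□□□
□□□□□□□
□□^□□□□
□□■□■□□
□□□■■□□
□□□□□□□
□□□□□□□
7) □□□□□□□
□□□□□□□
□□□□□□□
□□■>□□□
□□■□■□□
□□□■■□□
□□□□□□□
□□□□□□□
8) □□□□□□□
□□□□□□□
□□□□□□□
□□■■□□□
□□■v■□□
□□□■■□□
□□□□□□□
□□□□□□□
9) □□□□□□□
□□□□□□□
□□□□□□□
□□■■□□□
□□<■■□□
□□□■■□□
□□□□□□□
□□□□□□□
10) □□□□□□□
□□□□□□□
□□□□□□□
□□■■□□□
□□□■■□□
□□v■■□□
□□□□□□□
□□□□□□□
11) □□□□□□□
□□□□□□□
□□□□□□□
□□■■□□□
□□□■■□□
□<■■■□□
□□□□□□□
□□□□□□□
12) □□□□□□□
□□□□□□□
□□□□□□□
□□■■□□□
□^□■■□□
□■■■■□□
□□□□□□□
□□□□□□□
13) □□□□□□□
□□□□□□□
□□□□□□□
□□■■□□□
□■>■■□□
□■■■■□□
□□□□□□□
□□□□□□□
14) □□□□□□□
□□□□□□□
□□□□□□□
□□■■□□□
□■■■■□□
□■v■■□□
□□□□□□□
□□□□□□□
15) □□□□□□□
□□□□□□□
□□□□□□□
□□■■□□□
□■■■■□□
□■□>■□□
□□□□□□□
□□□□□□□
16) □□□□□□□
□□□□□□□
□□□□□□□
□□■■□□□
□■■^■□□
□■□□■□□
□□□□□□□
□□□□□□□
17) □□□□□□□
□□□□□□□
□□□□□□□
□□■■□□□
□■<□■□□
□■□□■□□
□□□□□□□
□□□□□□□
18) □□□□□□□
□□□□□□□
□□□□□□□
□□■■□□□
□■□□■□□
□■v□■□□
□□□□□□□
□□□□□□□
19) □□□□□□□
□□□□□□□
□□□□□□□
□□■■□□□
□■□□■□□
□<■□■□□
□□□□□□□
□□□□□□□
20) □□□□□□□
□□□□□□□
□□□□□□□
□□■■□□□
□■□□■□□
□□■□■□□
□v□□□□□
□□□□□□□
21) □□□□□□□
□□□□□□□
□□□□□□□
□□■■□□□
□■□□■□□
□□■□■□□
<■□□□□□
□□□□□□□
22) □□□□□□□
□□□□□□□
□□□□□□□
□□■■□□□
□■□□■□□
^□■□■□□
■■□□□□□
□□□□□□□
23) □□□□□□□
□□□□□□□
□□□□□□□
□□■■□□□
□■□□■□□
■>■□■□□
■■□□□□□
□□□□□□□
24) □□□□□□□
□□□□□□□
□□□□□□□
□□■■□□□
□■□□■□□
■■■□■□□
■v□□□□□
□□□□□□□
25) □□□□□□□
□□□□□□□
□□□□□□□
□□■■□□□
□■□□■□□
■■■□■□□
■□>□□□□
□□□□□□□
26) □□□□□□□
□□□□□□□
□□□□□□□
□□■■□□□
□■□□■□□
■■■□■□□
■□■□□□□
□□v□□□□
27) □□□□□□□
□□□□□□□
□□□□□□□
□□■■□□□
□■□□■□□
■■■□■□□
■□■□□□□
□<■□□□□
28) □□□□□□□
□□□□□□□
□□□□□□□
□□■■□□□
□■□□■□□
■■■□■□□
■^■□□□□
□■■□□□□

1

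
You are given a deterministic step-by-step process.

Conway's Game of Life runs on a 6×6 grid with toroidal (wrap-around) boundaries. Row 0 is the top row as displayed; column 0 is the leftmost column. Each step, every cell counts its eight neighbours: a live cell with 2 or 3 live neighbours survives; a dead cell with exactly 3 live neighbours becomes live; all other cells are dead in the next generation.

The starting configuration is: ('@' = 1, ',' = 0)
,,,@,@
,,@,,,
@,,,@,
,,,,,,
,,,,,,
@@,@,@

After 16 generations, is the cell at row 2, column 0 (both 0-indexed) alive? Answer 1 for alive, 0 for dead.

0) ,,,@,@
,,@,,,
@,,,@,
,,,,,,
,,,,,,
@@,@,@
1) ,@,@,@
,,,@@@
,,,,,,
,,,,,,
@,,,,,
@,@,,@
2) ,@,@,,
@,@@,@
,,,,@,
,,,,,,
@@,,,@
,,@,@@
3) ,@,,,,
@@@@,@
,,,@@@
@,,,,@
@@,,@@
,,@@@@
4) ,,,,,,
,@,@,@
,,,@,,
,@,@,,
,@@,,,
,,@@,,
5) ,,,@@,
,,@,@,
@,,@,,
,@,@,,
,@,,,,
,@@@,,
6) ,@,,@,
,,@,@@
,@,@@,
@@,,,,
@@,@,,
,@,@@,
7) @@,,,,
@@@,,@
,@,@@,
,,,@@@
,,,@@@
,@,@@@
8) ,,,@,,
,,,@@@
,@,,,,
@,,,,,
,,,,,,
,@,@,,
9) ,,,@,,
,,@@@,
@,,,@@
,,,,,,
,,,,,,
,,@,,,
10) ,,,,@,
,,@,,,
,,,,@@
,,,,,@
,,,,,,
,,,,,,
11) ,,,,,,
,,,@@@
,,,,@@
,,,,@@
,,,,,,
,,,,,,
12) ,,,,@,
,,,@,@
@,,,,,
,,,,@@
,,,,,,
,,,,,,
13) ,,,,@,
,,,,@@
@,,,,,
,,,,,@
,,,,,,
,,,,,,
14) ,,,,@@
,,,,@@
@,,,@,
,,,,,,
,,,,,,
,,,,,,
15) ,,,,@@
@,,@,,
,,,,@,
,,,,,,
,,,,,,
,,,,,,
16) ,,,,@@
,,,@,,
,,,,,,
,,,,,,
,,,,,,
,,,,,,

0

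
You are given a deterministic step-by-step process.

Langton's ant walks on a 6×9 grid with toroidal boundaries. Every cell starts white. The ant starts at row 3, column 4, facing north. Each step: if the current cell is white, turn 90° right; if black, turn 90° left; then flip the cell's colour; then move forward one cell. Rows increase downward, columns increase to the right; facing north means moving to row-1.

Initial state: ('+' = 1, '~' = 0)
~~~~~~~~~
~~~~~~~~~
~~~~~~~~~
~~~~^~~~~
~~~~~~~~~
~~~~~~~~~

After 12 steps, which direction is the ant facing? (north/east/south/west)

k=0  ~~~~~~~~~
~~~~~~~~~
~~~~~~~~~
~~~~^~~~~
~~~~~~~~~
~~~~~~~~~
k=1  ~~~~~~~~~
~~~~~~~~~
~~~~~~~~~
~~~~+>~~~
~~~~~~~~~
~~~~~~~~~
k=2  ~~~~~~~~~
~~~~~~~~~
~~~~~~~~~
~~~~++~~~
~~~~~v~~~
~~~~~~~~~
k=3  ~~~~~~~~~
~~~~~~~~~
~~~~~~~~~
~~~~++~~~
~~~~<+~~~
~~~~~~~~~
k=4  ~~~~~~~~~
~~~~~~~~~
~~~~~~~~~
~~~~^+~~~
~~~~++~~~
~~~~~~~~~
k=5  ~~~~~~~~~
~~~~~~~~~
~~~~~~~~~
~~~<~+~~~
~~~~++~~~
~~~~~~~~~
k=6  ~~~~~~~~~
~~~~~~~~~
~~~^~~~~~
~~~+~+~~~
~~~~++~~~
~~~~~~~~~
k=7  ~~~~~~~~~
~~~~~~~~~
~~~+>~~~~
~~~+~+~~~
~~~~++~~~
~~~~~~~~~
k=8  ~~~~~~~~~
~~~~~~~~~
~~~++~~~~
~~~+v+~~~
~~~~++~~~
~~~~~~~~~
k=9  ~~~~~~~~~
~~~~~~~~~
~~~++~~~~
~~~<++~~~
~~~~++~~~
~~~~~~~~~
k=10  ~~~~~~~~~
~~~~~~~~~
~~~++~~~~
~~~~++~~~
~~~v++~~~
~~~~~~~~~
k=11  ~~~~~~~~~
~~~~~~~~~
~~~++~~~~
~~~~++~~~
~~<+++~~~
~~~~~~~~~
k=12  ~~~~~~~~~
~~~~~~~~~
~~~++~~~~
~~^~++~~~
~~++++~~~
~~~~~~~~~

north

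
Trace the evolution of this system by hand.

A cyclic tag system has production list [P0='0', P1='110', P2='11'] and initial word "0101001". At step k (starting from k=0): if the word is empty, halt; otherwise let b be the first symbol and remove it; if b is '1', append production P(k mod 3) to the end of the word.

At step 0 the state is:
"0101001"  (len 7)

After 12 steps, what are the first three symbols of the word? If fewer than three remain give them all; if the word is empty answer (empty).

110

t=0: "0101001"  (len 7)
t=1: "101001"  (len 6)
t=2: "01001110"  (len 8)
t=3: "1001110"  (len 7)
t=4: "0011100"  (len 7)
t=5: "011100"  (len 6)
t=6: "11100"  (len 5)
t=7: "11000"  (len 5)
t=8: "1000110"  (len 7)
t=9: "00011011"  (len 8)
t=10: "0011011"  (len 7)
t=11: "011011"  (len 6)
t=12: "11011"  (len 5)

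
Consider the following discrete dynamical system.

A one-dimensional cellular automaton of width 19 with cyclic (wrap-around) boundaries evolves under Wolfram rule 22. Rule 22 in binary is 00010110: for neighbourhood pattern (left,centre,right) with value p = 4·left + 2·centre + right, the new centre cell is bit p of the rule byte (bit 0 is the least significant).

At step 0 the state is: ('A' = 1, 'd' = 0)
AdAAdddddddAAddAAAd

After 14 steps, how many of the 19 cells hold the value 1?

10

0) AdAAdddddddAAddAAAd
1) AdddAdddddAddAAdddd
2) AAdAAAdddAAAAddAddA
3) ddddddAdAddddAAAAAd
4) dddddAAdAAddAdddddA
5) AdddAdddddAAAAdddAA
6) dAdAAAdddAddddAdAdd
7) AAddddAdAAAddAAdAAd
8) ddAddAAddddAAdddddd
9) dAAAAddAddAddAddddd
10) AddddAAAAAAAAAAdddd
11) AAddAddddddddddAddA
12) ddAAAAddddddddAAAAd
13) dAddddAddddddAddddA
14) dAAddAAAddddAAAddAA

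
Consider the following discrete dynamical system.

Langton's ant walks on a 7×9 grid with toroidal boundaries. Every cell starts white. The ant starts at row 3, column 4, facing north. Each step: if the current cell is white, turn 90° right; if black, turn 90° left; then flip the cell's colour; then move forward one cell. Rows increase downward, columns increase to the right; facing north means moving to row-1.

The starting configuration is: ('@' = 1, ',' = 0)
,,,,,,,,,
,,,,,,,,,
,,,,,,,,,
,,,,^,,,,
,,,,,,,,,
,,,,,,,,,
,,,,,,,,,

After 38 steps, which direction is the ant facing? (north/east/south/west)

t=0: ,,,,,,,,,
,,,,,,,,,
,,,,,,,,,
,,,,^,,,,
,,,,,,,,,
,,,,,,,,,
,,,,,,,,,
t=1: ,,,,,,,,,
,,,,,,,,,
,,,,,,,,,
,,,,@>,,,
,,,,,,,,,
,,,,,,,,,
,,,,,,,,,
t=2: ,,,,,,,,,
,,,,,,,,,
,,,,,,,,,
,,,,@@,,,
,,,,,v,,,
,,,,,,,,,
,,,,,,,,,
t=3: ,,,,,,,,,
,,,,,,,,,
,,,,,,,,,
,,,,@@,,,
,,,,<@,,,
,,,,,,,,,
,,,,,,,,,
t=4: ,,,,,,,,,
,,,,,,,,,
,,,,,,,,,
,,,,^@,,,
,,,,@@,,,
,,,,,,,,,
,,,,,,,,,
t=5: ,,,,,,,,,
,,,,,,,,,
,,,,,,,,,
,,,<,@,,,
,,,,@@,,,
,,,,,,,,,
,,,,,,,,,
t=6: ,,,,,,,,,
,,,,,,,,,
,,,^,,,,,
,,,@,@,,,
,,,,@@,,,
,,,,,,,,,
,,,,,,,,,
t=7: ,,,,,,,,,
,,,,,,,,,
,,,@>,,,,
,,,@,@,,,
,,,,@@,,,
,,,,,,,,,
,,,,,,,,,
t=8: ,,,,,,,,,
,,,,,,,,,
,,,@@,,,,
,,,@v@,,,
,,,,@@,,,
,,,,,,,,,
,,,,,,,,,
t=9: ,,,,,,,,,
,,,,,,,,,
,,,@@,,,,
,,,<@@,,,
,,,,@@,,,
,,,,,,,,,
,,,,,,,,,
t=10: ,,,,,,,,,
,,,,,,,,,
,,,@@,,,,
,,,,@@,,,
,,,v@@,,,
,,,,,,,,,
,,,,,,,,,
t=11: ,,,,,,,,,
,,,,,,,,,
,,,@@,,,,
,,,,@@,,,
,,<@@@,,,
,,,,,,,,,
,,,,,,,,,
t=12: ,,,,,,,,,
,,,,,,,,,
,,,@@,,,,
,,^,@@,,,
,,@@@@,,,
,,,,,,,,,
,,,,,,,,,
t=13: ,,,,,,,,,
,,,,,,,,,
,,,@@,,,,
,,@>@@,,,
,,@@@@,,,
,,,,,,,,,
,,,,,,,,,
t=14: ,,,,,,,,,
,,,,,,,,,
,,,@@,,,,
,,@@@@,,,
,,@v@@,,,
,,,,,,,,,
,,,,,,,,,
t=15: ,,,,,,,,,
,,,,,,,,,
,,,@@,,,,
,,@@@@,,,
,,@,>@,,,
,,,,,,,,,
,,,,,,,,,
t=16: ,,,,,,,,,
,,,,,,,,,
,,,@@,,,,
,,@@^@,,,
,,@,,@,,,
,,,,,,,,,
,,,,,,,,,
t=17: ,,,,,,,,,
,,,,,,,,,
,,,@@,,,,
,,@<,@,,,
,,@,,@,,,
,,,,,,,,,
,,,,,,,,,
t=18: ,,,,,,,,,
,,,,,,,,,
,,,@@,,,,
,,@,,@,,,
,,@v,@,,,
,,,,,,,,,
,,,,,,,,,
t=19: ,,,,,,,,,
,,,,,,,,,
,,,@@,,,,
,,@,,@,,,
,,<@,@,,,
,,,,,,,,,
,,,,,,,,,
t=20: ,,,,,,,,,
,,,,,,,,,
,,,@@,,,,
,,@,,@,,,
,,,@,@,,,
,,v,,,,,,
,,,,,,,,,
t=21: ,,,,,,,,,
,,,,,,,,,
,,,@@,,,,
,,@,,@,,,
,,,@,@,,,
,<@,,,,,,
,,,,,,,,,
t=22: ,,,,,,,,,
,,,,,,,,,
,,,@@,,,,
,,@,,@,,,
,^,@,@,,,
,@@,,,,,,
,,,,,,,,,
t=23: ,,,,,,,,,
,,,,,,,,,
,,,@@,,,,
,,@,,@,,,
,@>@,@,,,
,@@,,,,,,
,,,,,,,,,
t=24: ,,,,,,,,,
,,,,,,,,,
,,,@@,,,,
,,@,,@,,,
,@@@,@,,,
,@v,,,,,,
,,,,,,,,,
t=25: ,,,,,,,,,
,,,,,,,,,
,,,@@,,,,
,,@,,@,,,
,@@@,@,,,
,@,>,,,,,
,,,,,,,,,
t=26: ,,,,,,,,,
,,,,,,,,,
,,,@@,,,,
,,@,,@,,,
,@@@,@,,,
,@,@,,,,,
,,,v,,,,,
t=27: ,,,,,,,,,
,,,,,,,,,
,,,@@,,,,
,,@,,@,,,
,@@@,@,,,
,@,@,,,,,
,,<@,,,,,
t=28: ,,,,,,,,,
,,,,,,,,,
,,,@@,,,,
,,@,,@,,,
,@@@,@,,,
,@^@,,,,,
,,@@,,,,,
t=29: ,,,,,,,,,
,,,,,,,,,
,,,@@,,,,
,,@,,@,,,
,@@@,@,,,
,@@>,,,,,
,,@@,,,,,
t=30: ,,,,,,,,,
,,,,,,,,,
,,,@@,,,,
,,@,,@,,,
,@@^,@,,,
,@@,,,,,,
,,@@,,,,,
t=31: ,,,,,,,,,
,,,,,,,,,
,,,@@,,,,
,,@,,@,,,
,@<,,@,,,
,@@,,,,,,
,,@@,,,,,
t=32: ,,,,,,,,,
,,,,,,,,,
,,,@@,,,,
,,@,,@,,,
,@,,,@,,,
,@v,,,,,,
,,@@,,,,,
t=33: ,,,,,,,,,
,,,,,,,,,
,,,@@,,,,
,,@,,@,,,
,@,,,@,,,
,@,>,,,,,
,,@@,,,,,
t=34: ,,,,,,,,,
,,,,,,,,,
,,,@@,,,,
,,@,,@,,,
,@,,,@,,,
,@,@,,,,,
,,@v,,,,,
t=35: ,,,,,,,,,
,,,,,,,,,
,,,@@,,,,
,,@,,@,,,
,@,,,@,,,
,@,@,,,,,
,,@,>,,,,
t=36: ,,,,v,,,,
,,,,,,,,,
,,,@@,,,,
,,@,,@,,,
,@,,,@,,,
,@,@,,,,,
,,@,@,,,,
t=37: ,,,<@,,,,
,,,,,,,,,
,,,@@,,,,
,,@,,@,,,
,@,,,@,,,
,@,@,,,,,
,,@,@,,,,
t=38: ,,,@@,,,,
,,,,,,,,,
,,,@@,,,,
,,@,,@,,,
,@,,,@,,,
,@,@,,,,,
,,@^@,,,,

north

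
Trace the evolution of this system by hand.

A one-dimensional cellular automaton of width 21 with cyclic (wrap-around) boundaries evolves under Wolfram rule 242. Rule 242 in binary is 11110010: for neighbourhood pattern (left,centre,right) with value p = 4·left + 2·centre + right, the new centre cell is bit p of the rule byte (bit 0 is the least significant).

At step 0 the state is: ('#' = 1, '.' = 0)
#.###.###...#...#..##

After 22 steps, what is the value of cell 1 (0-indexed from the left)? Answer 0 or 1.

1

gen 0: #.###.###...#...#..##
gen 1: ##.###.###.#.#.#.##.#
gen 2: ###.###.###.#.#.#.##.
gen 3: .###.###.###.#.#.#.##
gen 4: #.###.###.###.#.#.#.#
gen 5: ##.###.###.###.#.#.#.
gen 6: .##.###.###.###.#.#.#
gen 7: #.##.###.###.###.#.#.
gen 8: .#.##.###.###.###.#.#
gen 9: #.#.##.###.###.###.#.
gen 10: .#.#.##.###.###.###.#
gen 11: #.#.#.##.###.###.###.
gen 12: .#.#.#.##.###.###.###
gen 13: #.#.#.#.##.###.###.##
gen 14: ##.#.#.#.##.###.###.#
gen 15: ###.#.#.#.##.###.###.
gen 16: .###.#.#.#.##.###.###
gen 17: #.###.#.#.#.##.###.##
gen 18: ##.###.#.#.#.##.###.#
gen 19: ###.###.#.#.#.##.###.
gen 20: .###.###.#.#.#.##.###
gen 21: #.###.###.#.#.#.##.##
gen 22: ##.###.###.#.#.#.##.#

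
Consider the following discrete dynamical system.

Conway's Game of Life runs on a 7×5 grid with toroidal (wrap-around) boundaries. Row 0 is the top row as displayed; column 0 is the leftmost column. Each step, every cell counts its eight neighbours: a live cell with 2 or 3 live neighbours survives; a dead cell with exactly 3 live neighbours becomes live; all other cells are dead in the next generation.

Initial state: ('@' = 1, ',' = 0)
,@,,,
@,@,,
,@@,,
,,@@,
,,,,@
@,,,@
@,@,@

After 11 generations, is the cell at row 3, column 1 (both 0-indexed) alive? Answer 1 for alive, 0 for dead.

t=0: ,@,,,
@,@,,
,@@,,
,,@@,
,,,,@
@,,,@
@,@,@
t=1: ,,@@@
@,@,,
,,,,,
,@@@,
@,,,@
,@,,,
,,,@@
t=2: @@@,,
,@@,@
,,,@,
@@@@@
@,,@@
,,,@,
@,,,@
t=3: ,,@,,
,,,,@
,,,,,
,@,,,
,,,,,
,,,@,
@,@@@
t=4: @@@,,
,,,,,
,,,,,
,,,,,
,,,,,
,,@@,
,@@,@
t=5: @,@@,
,@,,,
,,,,,
,,,,,
,,,,,
,@@@,
,,,,@
t=6: @@@@@
,@@,,
,,,,,
,,,,,
,,@,,
,,@@,
@,,,@
t=7: ,,,,,
,,,,@
,,,,,
,,,,,
,,@@,
,@@@@
,,,,,
t=8: ,,,,,
,,,,,
,,,,,
,,,,,
,@,,@
,@,,@
,,@@,
t=9: ,,,,,
,,,,,
,,,,,
,,,,,
,,,,,
,@,,@
,,@@,
t=10: ,,,,,
,,,,,
,,,,,
,,,,,
,,,,,
,,@@,
,,@@,
t=11: ,,,,,
,,,,,
,,,,,
,,,,,
,,,,,
,,@@,
,,@@,

0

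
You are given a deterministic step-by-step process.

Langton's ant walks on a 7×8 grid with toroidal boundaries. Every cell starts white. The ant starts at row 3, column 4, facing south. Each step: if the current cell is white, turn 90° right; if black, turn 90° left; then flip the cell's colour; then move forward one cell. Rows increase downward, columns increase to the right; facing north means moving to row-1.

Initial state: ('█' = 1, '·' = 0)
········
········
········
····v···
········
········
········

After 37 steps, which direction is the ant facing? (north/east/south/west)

0) ········
········
········
····v···
········
········
········
1) ········
········
········
···<█···
········
········
········
2) ········
········
···^····
···██···
········
········
········
3) ········
········
···█>···
···██···
········
········
········
4) ········
········
···██···
···█v···
········
········
········
5) ········
········
···██···
···█·>··
········
········
········
6) ········
········
···██···
···█·█··
·····v··
········
········
7) ········
········
···██···
···█·█··
····<█··
········
········
8) ········
········
···██···
···█^█··
····██··
········
········
9) ········
········
···██···
···██>··
····██··
········
········
10) ········
········
···██^··
···██···
····██··
········
········
11) ········
········
···███>·
···██···
····██··
········
········
12) ········
········
···████·
···██·v·
····██··
········
········
13) ········
········
···████·
···██<█·
····██··
········
········
14) ········
········
···██^█·
···████·
····██··
········
········
15) ········
········
···█<·█·
···████·
····██··
········
········
16) ········
········
···█··█·
···█v██·
····██··
········
········
17) ········
········
···█··█·
···█·>█·
····██··
········
········
18) ········
········
···█·^█·
···█··█·
····██··
········
········
19) ········
········
···█·█>·
···█··█·
····██··
········
········
20) ········
······^·
···█·█··
···█··█·
····██··
········
········
21) ········
······█>
···█·█··
···█··█·
····██··
········
········
22) ········
······██
···█·█·v
···█··█·
····██··
········
········
23) ········
······██
···█·█<█
···█··█·
····██··
········
········
24) ········
······^█
···█·███
···█··█·
····██··
········
········
25) ········
·····<·█
···█·███
···█··█·
····██··
········
········
26) ·····^··
·····█·█
···█·███
···█··█·
····██··
········
········
27) ·····█>·
·····█·█
···█·███
···█··█·
····██··
········
········
28) ·····██·
·····█v█
···█·███
···█··█·
····██··
········
········
29) ·····██·
·····<██
···█·███
···█··█·
····██··
········
········
30) ·····██·
······██
···█·v██
···█··█·
····██··
········
········
31) ·····██·
······██
···█··>█
···█··█·
····██··
········
········
32) ·····██·
······^█
···█···█
···█··█·
····██··
········
········
33) ·····██·
·····<·█
···█···█
···█··█·
····██··
········
········
34) ·····^█·
·····█·█
···█···█
···█··█·
····██··
········
········
35) ····<·█·
·····█·█
···█···█
···█··█·
····██··
········
········
36) ····█·█·
·····█·█
···█···█
···█··█·
····██··
········
····^···
37) ····█·█·
·····█·█
···█···█
···█··█·
····██··
········
····█>··

east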